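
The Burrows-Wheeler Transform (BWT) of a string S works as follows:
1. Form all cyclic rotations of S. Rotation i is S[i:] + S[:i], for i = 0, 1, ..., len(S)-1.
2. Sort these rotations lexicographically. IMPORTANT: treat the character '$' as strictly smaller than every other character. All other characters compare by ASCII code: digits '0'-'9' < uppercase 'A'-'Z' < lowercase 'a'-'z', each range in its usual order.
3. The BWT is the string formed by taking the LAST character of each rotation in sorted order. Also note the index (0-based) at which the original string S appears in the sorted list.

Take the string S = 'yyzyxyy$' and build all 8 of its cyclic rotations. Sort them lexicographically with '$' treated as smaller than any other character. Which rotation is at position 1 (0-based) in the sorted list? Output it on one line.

All 8 rotations (rotation i = S[i:]+S[:i]):
  rot[0] = yyzyxyy$
  rot[1] = yzyxyy$y
  rot[2] = zyxyy$yy
  rot[3] = yxyy$yyz
  rot[4] = xyy$yyzy
  rot[5] = yy$yyzyx
  rot[6] = y$yyzyxy
  rot[7] = $yyzyxyy
Sorted (with $ < everything):
  sorted[0] = $yyzyxyy
  sorted[1] = xyy$yyzy
  sorted[2] = y$yyzyxy
  sorted[3] = yxyy$yyz
  sorted[4] = yy$yyzyx
  sorted[5] = yyzyxyy$
  sorted[6] = yzyxyy$y
  sorted[7] = zyxyy$yy
sorted[1] = xyy$yyzy

Answer: xyy$yyzy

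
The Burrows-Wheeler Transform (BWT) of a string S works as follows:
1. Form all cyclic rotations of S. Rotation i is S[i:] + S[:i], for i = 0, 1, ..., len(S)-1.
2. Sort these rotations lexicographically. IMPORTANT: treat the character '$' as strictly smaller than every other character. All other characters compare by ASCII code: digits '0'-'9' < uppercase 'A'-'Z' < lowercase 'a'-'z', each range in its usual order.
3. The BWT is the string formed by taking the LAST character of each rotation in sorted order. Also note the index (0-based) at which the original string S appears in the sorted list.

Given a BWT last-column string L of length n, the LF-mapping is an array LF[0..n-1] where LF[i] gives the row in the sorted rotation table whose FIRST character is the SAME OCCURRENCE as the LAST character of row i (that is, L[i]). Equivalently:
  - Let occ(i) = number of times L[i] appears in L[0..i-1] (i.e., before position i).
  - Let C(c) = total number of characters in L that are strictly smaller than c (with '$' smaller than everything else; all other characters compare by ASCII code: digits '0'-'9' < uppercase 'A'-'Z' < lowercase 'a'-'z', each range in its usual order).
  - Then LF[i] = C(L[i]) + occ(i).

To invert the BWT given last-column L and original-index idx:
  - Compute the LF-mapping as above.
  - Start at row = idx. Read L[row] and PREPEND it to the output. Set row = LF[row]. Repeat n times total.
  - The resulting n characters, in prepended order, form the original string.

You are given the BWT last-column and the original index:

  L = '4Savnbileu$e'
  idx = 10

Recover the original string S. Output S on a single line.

LF mapping: 1 2 3 11 9 4 7 8 5 10 0 6
Walk LF starting at row 10, prepending L[row]:
  step 1: row=10, L[10]='$', prepend. Next row=LF[10]=0
  step 2: row=0, L[0]='4', prepend. Next row=LF[0]=1
  step 3: row=1, L[1]='S', prepend. Next row=LF[1]=2
  step 4: row=2, L[2]='a', prepend. Next row=LF[2]=3
  step 5: row=3, L[3]='v', prepend. Next row=LF[3]=11
  step 6: row=11, L[11]='e', prepend. Next row=LF[11]=6
  step 7: row=6, L[6]='i', prepend. Next row=LF[6]=7
  step 8: row=7, L[7]='l', prepend. Next row=LF[7]=8
  step 9: row=8, L[8]='e', prepend. Next row=LF[8]=5
  step 10: row=5, L[5]='b', prepend. Next row=LF[5]=4
  step 11: row=4, L[4]='n', prepend. Next row=LF[4]=9
  step 12: row=9, L[9]='u', prepend. Next row=LF[9]=10
Reversed output: unbelievaS4$

Answer: unbelievaS4$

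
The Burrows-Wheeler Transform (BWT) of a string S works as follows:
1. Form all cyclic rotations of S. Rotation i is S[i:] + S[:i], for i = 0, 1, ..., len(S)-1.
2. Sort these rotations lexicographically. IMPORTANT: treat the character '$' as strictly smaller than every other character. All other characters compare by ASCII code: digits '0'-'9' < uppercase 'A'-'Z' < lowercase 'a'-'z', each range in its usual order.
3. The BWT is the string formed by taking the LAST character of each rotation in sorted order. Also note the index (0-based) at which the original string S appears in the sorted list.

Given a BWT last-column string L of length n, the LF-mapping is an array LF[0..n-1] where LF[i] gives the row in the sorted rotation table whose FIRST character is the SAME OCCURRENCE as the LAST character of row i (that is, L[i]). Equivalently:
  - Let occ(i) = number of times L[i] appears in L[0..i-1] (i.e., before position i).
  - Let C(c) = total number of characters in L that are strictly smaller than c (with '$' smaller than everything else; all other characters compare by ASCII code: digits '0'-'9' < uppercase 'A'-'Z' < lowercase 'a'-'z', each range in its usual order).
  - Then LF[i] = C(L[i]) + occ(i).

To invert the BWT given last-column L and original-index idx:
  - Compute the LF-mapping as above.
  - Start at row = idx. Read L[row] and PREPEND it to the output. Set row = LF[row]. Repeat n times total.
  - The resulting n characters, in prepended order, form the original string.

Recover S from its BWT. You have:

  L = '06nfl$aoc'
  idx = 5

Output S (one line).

LF mapping: 1 2 7 5 6 0 3 8 4
Walk LF starting at row 5, prepending L[row]:
  step 1: row=5, L[5]='$', prepend. Next row=LF[5]=0
  step 2: row=0, L[0]='0', prepend. Next row=LF[0]=1
  step 3: row=1, L[1]='6', prepend. Next row=LF[1]=2
  step 4: row=2, L[2]='n', prepend. Next row=LF[2]=7
  step 5: row=7, L[7]='o', prepend. Next row=LF[7]=8
  step 6: row=8, L[8]='c', prepend. Next row=LF[8]=4
  step 7: row=4, L[4]='l', prepend. Next row=LF[4]=6
  step 8: row=6, L[6]='a', prepend. Next row=LF[6]=3
  step 9: row=3, L[3]='f', prepend. Next row=LF[3]=5
Reversed output: falcon60$

Answer: falcon60$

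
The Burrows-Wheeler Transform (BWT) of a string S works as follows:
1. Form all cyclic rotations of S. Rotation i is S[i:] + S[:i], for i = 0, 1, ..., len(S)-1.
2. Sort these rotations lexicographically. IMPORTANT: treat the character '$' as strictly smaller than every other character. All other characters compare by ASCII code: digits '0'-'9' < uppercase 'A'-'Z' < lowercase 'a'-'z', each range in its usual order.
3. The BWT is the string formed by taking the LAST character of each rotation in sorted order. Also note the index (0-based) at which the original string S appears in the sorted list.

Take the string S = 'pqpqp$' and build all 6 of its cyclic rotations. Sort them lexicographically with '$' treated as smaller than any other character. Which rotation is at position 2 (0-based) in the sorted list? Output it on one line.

Answer: pqp$pq

Derivation:
All 6 rotations (rotation i = S[i:]+S[:i]):
  rot[0] = pqpqp$
  rot[1] = qpqp$p
  rot[2] = pqp$pq
  rot[3] = qp$pqp
  rot[4] = p$pqpq
  rot[5] = $pqpqp
Sorted (with $ < everything):
  sorted[0] = $pqpqp
  sorted[1] = p$pqpq
  sorted[2] = pqp$pq
  sorted[3] = pqpqp$
  sorted[4] = qp$pqp
  sorted[5] = qpqp$p
sorted[2] = pqp$pq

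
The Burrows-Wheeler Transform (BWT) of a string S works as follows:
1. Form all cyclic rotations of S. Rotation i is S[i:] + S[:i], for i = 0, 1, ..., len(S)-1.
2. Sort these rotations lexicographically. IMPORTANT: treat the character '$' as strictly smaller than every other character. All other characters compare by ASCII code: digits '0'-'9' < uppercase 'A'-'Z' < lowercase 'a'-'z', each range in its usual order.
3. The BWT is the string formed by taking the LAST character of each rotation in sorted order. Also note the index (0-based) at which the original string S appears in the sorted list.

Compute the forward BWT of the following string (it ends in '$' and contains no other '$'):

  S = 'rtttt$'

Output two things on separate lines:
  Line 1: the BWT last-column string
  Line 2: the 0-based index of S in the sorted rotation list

All 6 rotations (rotation i = S[i:]+S[:i]):
  rot[0] = rtttt$
  rot[1] = tttt$r
  rot[2] = ttt$rt
  rot[3] = tt$rtt
  rot[4] = t$rttt
  rot[5] = $rtttt
Sorted (with $ < everything):
  sorted[0] = $rtttt  (last char: 't')
  sorted[1] = rtttt$  (last char: '$')
  sorted[2] = t$rttt  (last char: 't')
  sorted[3] = tt$rtt  (last char: 't')
  sorted[4] = ttt$rt  (last char: 't')
  sorted[5] = tttt$r  (last char: 'r')
Last column: t$tttr
Original string S is at sorted index 1

Answer: t$tttr
1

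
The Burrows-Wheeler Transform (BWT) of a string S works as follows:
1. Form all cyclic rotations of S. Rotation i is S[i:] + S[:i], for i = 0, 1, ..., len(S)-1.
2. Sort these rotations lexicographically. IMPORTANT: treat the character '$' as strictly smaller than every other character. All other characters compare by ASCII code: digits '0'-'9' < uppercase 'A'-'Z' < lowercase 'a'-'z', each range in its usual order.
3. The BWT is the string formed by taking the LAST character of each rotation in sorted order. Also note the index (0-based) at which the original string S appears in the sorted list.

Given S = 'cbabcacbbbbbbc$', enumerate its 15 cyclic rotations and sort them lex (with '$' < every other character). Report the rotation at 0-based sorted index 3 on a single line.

Answer: babcacbbbbbbc$c

Derivation:
All 15 rotations (rotation i = S[i:]+S[:i]):
  rot[0] = cbabcacbbbbbbc$
  rot[1] = babcacbbbbbbc$c
  rot[2] = abcacbbbbbbc$cb
  rot[3] = bcacbbbbbbc$cba
  rot[4] = cacbbbbbbc$cbab
  rot[5] = acbbbbbbc$cbabc
  rot[6] = cbbbbbbc$cbabca
  rot[7] = bbbbbbc$cbabcac
  rot[8] = bbbbbc$cbabcacb
  rot[9] = bbbbc$cbabcacbb
  rot[10] = bbbc$cbabcacbbb
  rot[11] = bbc$cbabcacbbbb
  rot[12] = bc$cbabcacbbbbb
  rot[13] = c$cbabcacbbbbbb
  rot[14] = $cbabcacbbbbbbc
Sorted (with $ < everything):
  sorted[0] = $cbabcacbbbbbbc
  sorted[1] = abcacbbbbbbc$cb
  sorted[2] = acbbbbbbc$cbabc
  sorted[3] = babcacbbbbbbc$c
  sorted[4] = bbbbbbc$cbabcac
  sorted[5] = bbbbbc$cbabcacb
  sorted[6] = bbbbc$cbabcacbb
  sorted[7] = bbbc$cbabcacbbb
  sorted[8] = bbc$cbabcacbbbb
  sorted[9] = bc$cbabcacbbbbb
  sorted[10] = bcacbbbbbbc$cba
  sorted[11] = c$cbabcacbbbbbb
  sorted[12] = cacbbbbbbc$cbab
  sorted[13] = cbabcacbbbbbbc$
  sorted[14] = cbbbbbbc$cbabca
sorted[3] = babcacbbbbbbc$c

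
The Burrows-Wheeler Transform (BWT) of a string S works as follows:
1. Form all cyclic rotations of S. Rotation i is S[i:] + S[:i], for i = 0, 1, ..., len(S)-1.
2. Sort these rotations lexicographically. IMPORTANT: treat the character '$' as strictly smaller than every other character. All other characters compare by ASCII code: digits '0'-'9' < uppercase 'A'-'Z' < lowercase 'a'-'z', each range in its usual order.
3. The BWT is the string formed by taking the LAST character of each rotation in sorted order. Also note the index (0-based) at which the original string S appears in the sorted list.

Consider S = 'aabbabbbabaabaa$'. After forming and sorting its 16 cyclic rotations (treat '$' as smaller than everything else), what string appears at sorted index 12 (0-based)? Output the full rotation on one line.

All 16 rotations (rotation i = S[i:]+S[:i]):
  rot[0] = aabbabbbabaabaa$
  rot[1] = abbabbbabaabaa$a
  rot[2] = bbabbbabaabaa$aa
  rot[3] = babbbabaabaa$aab
  rot[4] = abbbabaabaa$aabb
  rot[5] = bbbabaabaa$aabba
  rot[6] = bbabaabaa$aabbab
  rot[7] = babaabaa$aabbabb
  rot[8] = abaabaa$aabbabbb
  rot[9] = baabaa$aabbabbba
  rot[10] = aabaa$aabbabbbab
  rot[11] = abaa$aabbabbbaba
  rot[12] = baa$aabbabbbabaa
  rot[13] = aa$aabbabbbabaab
  rot[14] = a$aabbabbbabaaba
  rot[15] = $aabbabbbabaabaa
Sorted (with $ < everything):
  sorted[0] = $aabbabbbabaabaa
  sorted[1] = a$aabbabbbabaaba
  sorted[2] = aa$aabbabbbabaab
  sorted[3] = aabaa$aabbabbbab
  sorted[4] = aabbabbbabaabaa$
  sorted[5] = abaa$aabbabbbaba
  sorted[6] = abaabaa$aabbabbb
  sorted[7] = abbabbbabaabaa$a
  sorted[8] = abbbabaabaa$aabb
  sorted[9] = baa$aabbabbbabaa
  sorted[10] = baabaa$aabbabbba
  sorted[11] = babaabaa$aabbabb
  sorted[12] = babbbabaabaa$aab
  sorted[13] = bbabaabaa$aabbab
  sorted[14] = bbabbbabaabaa$aa
  sorted[15] = bbbabaabaa$aabba
sorted[12] = babbbabaabaa$aab

Answer: babbbabaabaa$aab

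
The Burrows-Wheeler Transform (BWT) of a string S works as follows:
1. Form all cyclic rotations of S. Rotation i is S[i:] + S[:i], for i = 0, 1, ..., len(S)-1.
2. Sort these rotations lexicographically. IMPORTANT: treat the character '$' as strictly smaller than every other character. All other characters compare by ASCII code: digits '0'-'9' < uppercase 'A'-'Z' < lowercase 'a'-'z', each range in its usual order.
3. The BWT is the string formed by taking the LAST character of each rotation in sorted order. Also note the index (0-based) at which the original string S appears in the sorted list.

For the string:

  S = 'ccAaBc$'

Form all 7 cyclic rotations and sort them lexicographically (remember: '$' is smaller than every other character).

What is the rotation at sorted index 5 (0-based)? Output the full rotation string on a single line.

All 7 rotations (rotation i = S[i:]+S[:i]):
  rot[0] = ccAaBc$
  rot[1] = cAaBc$c
  rot[2] = AaBc$cc
  rot[3] = aBc$ccA
  rot[4] = Bc$ccAa
  rot[5] = c$ccAaB
  rot[6] = $ccAaBc
Sorted (with $ < everything):
  sorted[0] = $ccAaBc
  sorted[1] = AaBc$cc
  sorted[2] = Bc$ccAa
  sorted[3] = aBc$ccA
  sorted[4] = c$ccAaB
  sorted[5] = cAaBc$c
  sorted[6] = ccAaBc$
sorted[5] = cAaBc$c

Answer: cAaBc$c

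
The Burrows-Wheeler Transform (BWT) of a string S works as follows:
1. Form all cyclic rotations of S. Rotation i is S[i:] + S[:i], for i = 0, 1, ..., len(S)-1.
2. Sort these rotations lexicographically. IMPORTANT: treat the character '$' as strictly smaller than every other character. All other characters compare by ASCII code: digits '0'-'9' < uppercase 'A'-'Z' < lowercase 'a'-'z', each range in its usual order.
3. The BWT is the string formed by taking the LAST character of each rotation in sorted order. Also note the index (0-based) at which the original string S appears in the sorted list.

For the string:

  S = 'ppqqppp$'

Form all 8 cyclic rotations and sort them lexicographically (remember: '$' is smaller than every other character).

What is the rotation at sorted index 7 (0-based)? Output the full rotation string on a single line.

All 8 rotations (rotation i = S[i:]+S[:i]):
  rot[0] = ppqqppp$
  rot[1] = pqqppp$p
  rot[2] = qqppp$pp
  rot[3] = qppp$ppq
  rot[4] = ppp$ppqq
  rot[5] = pp$ppqqp
  rot[6] = p$ppqqpp
  rot[7] = $ppqqppp
Sorted (with $ < everything):
  sorted[0] = $ppqqppp
  sorted[1] = p$ppqqpp
  sorted[2] = pp$ppqqp
  sorted[3] = ppp$ppqq
  sorted[4] = ppqqppp$
  sorted[5] = pqqppp$p
  sorted[6] = qppp$ppq
  sorted[7] = qqppp$pp
sorted[7] = qqppp$pp

Answer: qqppp$pp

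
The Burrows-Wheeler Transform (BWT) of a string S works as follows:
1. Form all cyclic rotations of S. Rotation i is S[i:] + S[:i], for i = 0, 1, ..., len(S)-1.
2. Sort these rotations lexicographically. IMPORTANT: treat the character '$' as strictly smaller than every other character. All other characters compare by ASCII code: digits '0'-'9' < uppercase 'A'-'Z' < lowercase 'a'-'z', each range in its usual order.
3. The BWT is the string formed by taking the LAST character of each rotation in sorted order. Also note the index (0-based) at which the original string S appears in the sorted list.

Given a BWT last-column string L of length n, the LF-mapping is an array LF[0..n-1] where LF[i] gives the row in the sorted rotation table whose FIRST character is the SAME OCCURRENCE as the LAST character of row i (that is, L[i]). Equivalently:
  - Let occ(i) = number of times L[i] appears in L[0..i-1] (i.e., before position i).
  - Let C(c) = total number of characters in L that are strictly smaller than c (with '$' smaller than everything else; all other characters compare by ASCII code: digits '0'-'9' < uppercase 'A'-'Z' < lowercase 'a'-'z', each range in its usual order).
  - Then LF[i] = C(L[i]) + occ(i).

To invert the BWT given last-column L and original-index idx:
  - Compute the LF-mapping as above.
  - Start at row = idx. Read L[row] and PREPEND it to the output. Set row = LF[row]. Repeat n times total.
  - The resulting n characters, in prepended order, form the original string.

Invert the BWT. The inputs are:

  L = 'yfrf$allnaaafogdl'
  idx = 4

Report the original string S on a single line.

LF mapping: 16 6 15 7 0 1 10 11 13 2 3 4 8 14 9 5 12
Walk LF starting at row 4, prepending L[row]:
  step 1: row=4, L[4]='$', prepend. Next row=LF[4]=0
  step 2: row=0, L[0]='y', prepend. Next row=LF[0]=16
  step 3: row=16, L[16]='l', prepend. Next row=LF[16]=12
  step 4: row=12, L[12]='f', prepend. Next row=LF[12]=8
  step 5: row=8, L[8]='n', prepend. Next row=LF[8]=13
  step 6: row=13, L[13]='o', prepend. Next row=LF[13]=14
  step 7: row=14, L[14]='g', prepend. Next row=LF[14]=9
  step 8: row=9, L[9]='a', prepend. Next row=LF[9]=2
  step 9: row=2, L[2]='r', prepend. Next row=LF[2]=15
  step 10: row=15, L[15]='d', prepend. Next row=LF[15]=5
  step 11: row=5, L[5]='a', prepend. Next row=LF[5]=1
  step 12: row=1, L[1]='f', prepend. Next row=LF[1]=6
  step 13: row=6, L[6]='l', prepend. Next row=LF[6]=10
  step 14: row=10, L[10]='a', prepend. Next row=LF[10]=3
  step 15: row=3, L[3]='f', prepend. Next row=LF[3]=7
  step 16: row=7, L[7]='l', prepend. Next row=LF[7]=11
  step 17: row=11, L[11]='a', prepend. Next row=LF[11]=4
Reversed output: alfalfadragonfly$

Answer: alfalfadragonfly$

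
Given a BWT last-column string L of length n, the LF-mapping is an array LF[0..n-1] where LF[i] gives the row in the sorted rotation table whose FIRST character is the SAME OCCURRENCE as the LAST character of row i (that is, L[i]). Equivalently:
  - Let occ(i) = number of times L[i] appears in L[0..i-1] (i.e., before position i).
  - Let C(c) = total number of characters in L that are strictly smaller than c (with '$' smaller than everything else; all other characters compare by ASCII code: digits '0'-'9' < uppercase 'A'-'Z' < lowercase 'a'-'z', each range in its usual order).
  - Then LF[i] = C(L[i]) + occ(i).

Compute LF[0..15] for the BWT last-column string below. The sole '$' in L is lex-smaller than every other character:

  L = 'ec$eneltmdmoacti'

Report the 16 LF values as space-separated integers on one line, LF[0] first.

Answer: 5 2 0 6 12 7 9 14 10 4 11 13 1 3 15 8

Derivation:
Char counts: '$':1, 'a':1, 'c':2, 'd':1, 'e':3, 'i':1, 'l':1, 'm':2, 'n':1, 'o':1, 't':2
C (first-col start): C('$')=0, C('a')=1, C('c')=2, C('d')=4, C('e')=5, C('i')=8, C('l')=9, C('m')=10, C('n')=12, C('o')=13, C('t')=14
L[0]='e': occ=0, LF[0]=C('e')+0=5+0=5
L[1]='c': occ=0, LF[1]=C('c')+0=2+0=2
L[2]='$': occ=0, LF[2]=C('$')+0=0+0=0
L[3]='e': occ=1, LF[3]=C('e')+1=5+1=6
L[4]='n': occ=0, LF[4]=C('n')+0=12+0=12
L[5]='e': occ=2, LF[5]=C('e')+2=5+2=7
L[6]='l': occ=0, LF[6]=C('l')+0=9+0=9
L[7]='t': occ=0, LF[7]=C('t')+0=14+0=14
L[8]='m': occ=0, LF[8]=C('m')+0=10+0=10
L[9]='d': occ=0, LF[9]=C('d')+0=4+0=4
L[10]='m': occ=1, LF[10]=C('m')+1=10+1=11
L[11]='o': occ=0, LF[11]=C('o')+0=13+0=13
L[12]='a': occ=0, LF[12]=C('a')+0=1+0=1
L[13]='c': occ=1, LF[13]=C('c')+1=2+1=3
L[14]='t': occ=1, LF[14]=C('t')+1=14+1=15
L[15]='i': occ=0, LF[15]=C('i')+0=8+0=8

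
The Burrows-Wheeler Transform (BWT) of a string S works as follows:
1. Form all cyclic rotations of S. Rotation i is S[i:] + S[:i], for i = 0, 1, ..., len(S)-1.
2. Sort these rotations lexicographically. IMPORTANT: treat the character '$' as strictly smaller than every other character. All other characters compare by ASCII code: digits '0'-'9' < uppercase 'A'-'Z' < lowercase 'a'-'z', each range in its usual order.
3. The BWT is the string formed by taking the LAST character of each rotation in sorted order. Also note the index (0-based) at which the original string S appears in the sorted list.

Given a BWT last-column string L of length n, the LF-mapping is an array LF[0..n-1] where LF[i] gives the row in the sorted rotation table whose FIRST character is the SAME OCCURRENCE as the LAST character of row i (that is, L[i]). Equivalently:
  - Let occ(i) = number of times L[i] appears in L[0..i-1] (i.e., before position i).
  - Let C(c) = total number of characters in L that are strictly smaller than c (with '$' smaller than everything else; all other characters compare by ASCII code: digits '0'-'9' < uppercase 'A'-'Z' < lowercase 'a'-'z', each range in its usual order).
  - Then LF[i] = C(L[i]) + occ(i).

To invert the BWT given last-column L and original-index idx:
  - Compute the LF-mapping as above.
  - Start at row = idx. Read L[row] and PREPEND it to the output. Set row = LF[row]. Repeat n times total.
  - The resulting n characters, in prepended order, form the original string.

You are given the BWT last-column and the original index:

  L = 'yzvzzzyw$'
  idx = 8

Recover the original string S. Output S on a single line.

LF mapping: 3 5 1 6 7 8 4 2 0
Walk LF starting at row 8, prepending L[row]:
  step 1: row=8, L[8]='$', prepend. Next row=LF[8]=0
  step 2: row=0, L[0]='y', prepend. Next row=LF[0]=3
  step 3: row=3, L[3]='z', prepend. Next row=LF[3]=6
  step 4: row=6, L[6]='y', prepend. Next row=LF[6]=4
  step 5: row=4, L[4]='z', prepend. Next row=LF[4]=7
  step 6: row=7, L[7]='w', prepend. Next row=LF[7]=2
  step 7: row=2, L[2]='v', prepend. Next row=LF[2]=1
  step 8: row=1, L[1]='z', prepend. Next row=LF[1]=5
  step 9: row=5, L[5]='z', prepend. Next row=LF[5]=8
Reversed output: zzvwzyzy$

Answer: zzvwzyzy$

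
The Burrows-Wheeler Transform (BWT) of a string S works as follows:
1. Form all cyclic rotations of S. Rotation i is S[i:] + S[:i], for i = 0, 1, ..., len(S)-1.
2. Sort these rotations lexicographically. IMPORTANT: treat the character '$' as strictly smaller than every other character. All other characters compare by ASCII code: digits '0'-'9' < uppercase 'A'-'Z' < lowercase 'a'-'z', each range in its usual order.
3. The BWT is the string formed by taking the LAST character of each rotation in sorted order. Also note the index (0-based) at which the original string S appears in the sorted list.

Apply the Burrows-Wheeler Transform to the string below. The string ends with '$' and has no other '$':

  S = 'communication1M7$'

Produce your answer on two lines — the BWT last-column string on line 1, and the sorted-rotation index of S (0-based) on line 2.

Answer: 7nM1ci$ntomouciam
6

Derivation:
All 17 rotations (rotation i = S[i:]+S[:i]):
  rot[0] = communication1M7$
  rot[1] = ommunication1M7$c
  rot[2] = mmunication1M7$co
  rot[3] = munication1M7$com
  rot[4] = unication1M7$comm
  rot[5] = nication1M7$commu
  rot[6] = ication1M7$commun
  rot[7] = cation1M7$communi
  rot[8] = ation1M7$communic
  rot[9] = tion1M7$communica
  rot[10] = ion1M7$communicat
  rot[11] = on1M7$communicati
  rot[12] = n1M7$communicatio
  rot[13] = 1M7$communication
  rot[14] = M7$communication1
  rot[15] = 7$communication1M
  rot[16] = $communication1M7
Sorted (with $ < everything):
  sorted[0] = $communication1M7  (last char: '7')
  sorted[1] = 1M7$communication  (last char: 'n')
  sorted[2] = 7$communication1M  (last char: 'M')
  sorted[3] = M7$communication1  (last char: '1')
  sorted[4] = ation1M7$communic  (last char: 'c')
  sorted[5] = cation1M7$communi  (last char: 'i')
  sorted[6] = communication1M7$  (last char: '$')
  sorted[7] = ication1M7$commun  (last char: 'n')
  sorted[8] = ion1M7$communicat  (last char: 't')
  sorted[9] = mmunication1M7$co  (last char: 'o')
  sorted[10] = munication1M7$com  (last char: 'm')
  sorted[11] = n1M7$communicatio  (last char: 'o')
  sorted[12] = nication1M7$commu  (last char: 'u')
  sorted[13] = ommunication1M7$c  (last char: 'c')
  sorted[14] = on1M7$communicati  (last char: 'i')
  sorted[15] = tion1M7$communica  (last char: 'a')
  sorted[16] = unication1M7$comm  (last char: 'm')
Last column: 7nM1ci$ntomouciam
Original string S is at sorted index 6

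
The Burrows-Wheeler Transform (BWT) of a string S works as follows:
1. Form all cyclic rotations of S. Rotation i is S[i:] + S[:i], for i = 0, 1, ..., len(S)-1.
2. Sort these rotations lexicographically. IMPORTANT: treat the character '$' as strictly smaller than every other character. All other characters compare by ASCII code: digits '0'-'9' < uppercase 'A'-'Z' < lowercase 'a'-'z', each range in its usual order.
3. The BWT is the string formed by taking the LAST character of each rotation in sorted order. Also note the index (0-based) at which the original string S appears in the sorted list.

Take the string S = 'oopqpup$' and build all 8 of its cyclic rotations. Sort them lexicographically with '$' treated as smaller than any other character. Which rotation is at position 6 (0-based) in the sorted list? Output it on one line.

All 8 rotations (rotation i = S[i:]+S[:i]):
  rot[0] = oopqpup$
  rot[1] = opqpup$o
  rot[2] = pqpup$oo
  rot[3] = qpup$oop
  rot[4] = pup$oopq
  rot[5] = up$oopqp
  rot[6] = p$oopqpu
  rot[7] = $oopqpup
Sorted (with $ < everything):
  sorted[0] = $oopqpup
  sorted[1] = oopqpup$
  sorted[2] = opqpup$o
  sorted[3] = p$oopqpu
  sorted[4] = pqpup$oo
  sorted[5] = pup$oopq
  sorted[6] = qpup$oop
  sorted[7] = up$oopqp
sorted[6] = qpup$oop

Answer: qpup$oop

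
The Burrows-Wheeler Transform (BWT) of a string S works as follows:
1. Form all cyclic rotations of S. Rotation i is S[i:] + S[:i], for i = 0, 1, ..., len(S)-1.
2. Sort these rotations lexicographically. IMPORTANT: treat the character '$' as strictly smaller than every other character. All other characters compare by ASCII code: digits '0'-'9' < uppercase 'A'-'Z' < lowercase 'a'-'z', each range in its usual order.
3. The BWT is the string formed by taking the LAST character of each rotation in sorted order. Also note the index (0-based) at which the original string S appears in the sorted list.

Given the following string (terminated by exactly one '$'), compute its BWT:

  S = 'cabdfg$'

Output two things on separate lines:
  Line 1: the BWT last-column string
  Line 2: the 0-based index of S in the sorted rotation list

All 7 rotations (rotation i = S[i:]+S[:i]):
  rot[0] = cabdfg$
  rot[1] = abdfg$c
  rot[2] = bdfg$ca
  rot[3] = dfg$cab
  rot[4] = fg$cabd
  rot[5] = g$cabdf
  rot[6] = $cabdfg
Sorted (with $ < everything):
  sorted[0] = $cabdfg  (last char: 'g')
  sorted[1] = abdfg$c  (last char: 'c')
  sorted[2] = bdfg$ca  (last char: 'a')
  sorted[3] = cabdfg$  (last char: '$')
  sorted[4] = dfg$cab  (last char: 'b')
  sorted[5] = fg$cabd  (last char: 'd')
  sorted[6] = g$cabdf  (last char: 'f')
Last column: gca$bdf
Original string S is at sorted index 3

Answer: gca$bdf
3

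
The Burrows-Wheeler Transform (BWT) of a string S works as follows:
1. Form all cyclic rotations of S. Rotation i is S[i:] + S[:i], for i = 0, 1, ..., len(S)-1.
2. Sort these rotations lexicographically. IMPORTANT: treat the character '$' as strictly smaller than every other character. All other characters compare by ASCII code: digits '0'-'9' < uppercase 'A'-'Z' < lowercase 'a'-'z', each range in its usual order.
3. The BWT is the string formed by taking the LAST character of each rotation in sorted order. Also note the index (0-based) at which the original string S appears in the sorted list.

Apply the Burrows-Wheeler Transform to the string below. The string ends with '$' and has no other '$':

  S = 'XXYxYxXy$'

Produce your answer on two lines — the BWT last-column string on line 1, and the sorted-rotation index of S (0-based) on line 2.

All 9 rotations (rotation i = S[i:]+S[:i]):
  rot[0] = XXYxYxXy$
  rot[1] = XYxYxXy$X
  rot[2] = YxYxXy$XX
  rot[3] = xYxXy$XXY
  rot[4] = YxXy$XXYx
  rot[5] = xXy$XXYxY
  rot[6] = Xy$XXYxYx
  rot[7] = y$XXYxYxX
  rot[8] = $XXYxYxXy
Sorted (with $ < everything):
  sorted[0] = $XXYxYxXy  (last char: 'y')
  sorted[1] = XXYxYxXy$  (last char: '$')
  sorted[2] = XYxYxXy$X  (last char: 'X')
  sorted[3] = Xy$XXYxYx  (last char: 'x')
  sorted[4] = YxXy$XXYx  (last char: 'x')
  sorted[5] = YxYxXy$XX  (last char: 'X')
  sorted[6] = xXy$XXYxY  (last char: 'Y')
  sorted[7] = xYxXy$XXY  (last char: 'Y')
  sorted[8] = y$XXYxYxX  (last char: 'X')
Last column: y$XxxXYYX
Original string S is at sorted index 1

Answer: y$XxxXYYX
1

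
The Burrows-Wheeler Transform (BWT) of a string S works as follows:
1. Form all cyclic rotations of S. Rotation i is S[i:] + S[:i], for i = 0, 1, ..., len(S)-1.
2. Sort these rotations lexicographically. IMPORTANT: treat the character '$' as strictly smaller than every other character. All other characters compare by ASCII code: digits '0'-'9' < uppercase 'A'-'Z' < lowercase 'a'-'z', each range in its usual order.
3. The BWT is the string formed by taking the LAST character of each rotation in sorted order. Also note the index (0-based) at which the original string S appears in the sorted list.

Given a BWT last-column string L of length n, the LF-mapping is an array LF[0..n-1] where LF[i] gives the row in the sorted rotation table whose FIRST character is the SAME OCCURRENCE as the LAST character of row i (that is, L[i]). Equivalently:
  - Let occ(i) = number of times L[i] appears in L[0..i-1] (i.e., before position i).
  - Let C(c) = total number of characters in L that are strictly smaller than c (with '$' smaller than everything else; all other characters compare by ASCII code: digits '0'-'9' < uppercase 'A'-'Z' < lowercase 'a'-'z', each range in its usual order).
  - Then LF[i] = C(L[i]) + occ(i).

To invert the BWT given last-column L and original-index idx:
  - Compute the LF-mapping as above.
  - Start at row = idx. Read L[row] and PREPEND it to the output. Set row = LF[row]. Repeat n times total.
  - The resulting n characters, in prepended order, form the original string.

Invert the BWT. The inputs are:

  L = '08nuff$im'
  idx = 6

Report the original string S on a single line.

Answer: muffin80$

Derivation:
LF mapping: 1 2 7 8 3 4 0 5 6
Walk LF starting at row 6, prepending L[row]:
  step 1: row=6, L[6]='$', prepend. Next row=LF[6]=0
  step 2: row=0, L[0]='0', prepend. Next row=LF[0]=1
  step 3: row=1, L[1]='8', prepend. Next row=LF[1]=2
  step 4: row=2, L[2]='n', prepend. Next row=LF[2]=7
  step 5: row=7, L[7]='i', prepend. Next row=LF[7]=5
  step 6: row=5, L[5]='f', prepend. Next row=LF[5]=4
  step 7: row=4, L[4]='f', prepend. Next row=LF[4]=3
  step 8: row=3, L[3]='u', prepend. Next row=LF[3]=8
  step 9: row=8, L[8]='m', prepend. Next row=LF[8]=6
Reversed output: muffin80$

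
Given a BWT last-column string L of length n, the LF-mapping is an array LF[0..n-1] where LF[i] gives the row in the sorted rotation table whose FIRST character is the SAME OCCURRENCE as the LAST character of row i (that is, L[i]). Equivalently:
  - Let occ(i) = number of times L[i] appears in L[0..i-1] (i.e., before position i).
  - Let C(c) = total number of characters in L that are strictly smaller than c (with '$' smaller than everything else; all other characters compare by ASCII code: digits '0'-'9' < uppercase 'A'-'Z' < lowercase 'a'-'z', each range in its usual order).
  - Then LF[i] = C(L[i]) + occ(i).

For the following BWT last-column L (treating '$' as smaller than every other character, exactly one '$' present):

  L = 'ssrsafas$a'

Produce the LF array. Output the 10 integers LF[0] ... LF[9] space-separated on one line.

Answer: 6 7 5 8 1 4 2 9 0 3

Derivation:
Char counts: '$':1, 'a':3, 'f':1, 'r':1, 's':4
C (first-col start): C('$')=0, C('a')=1, C('f')=4, C('r')=5, C('s')=6
L[0]='s': occ=0, LF[0]=C('s')+0=6+0=6
L[1]='s': occ=1, LF[1]=C('s')+1=6+1=7
L[2]='r': occ=0, LF[2]=C('r')+0=5+0=5
L[3]='s': occ=2, LF[3]=C('s')+2=6+2=8
L[4]='a': occ=0, LF[4]=C('a')+0=1+0=1
L[5]='f': occ=0, LF[5]=C('f')+0=4+0=4
L[6]='a': occ=1, LF[6]=C('a')+1=1+1=2
L[7]='s': occ=3, LF[7]=C('s')+3=6+3=9
L[8]='$': occ=0, LF[8]=C('$')+0=0+0=0
L[9]='a': occ=2, LF[9]=C('a')+2=1+2=3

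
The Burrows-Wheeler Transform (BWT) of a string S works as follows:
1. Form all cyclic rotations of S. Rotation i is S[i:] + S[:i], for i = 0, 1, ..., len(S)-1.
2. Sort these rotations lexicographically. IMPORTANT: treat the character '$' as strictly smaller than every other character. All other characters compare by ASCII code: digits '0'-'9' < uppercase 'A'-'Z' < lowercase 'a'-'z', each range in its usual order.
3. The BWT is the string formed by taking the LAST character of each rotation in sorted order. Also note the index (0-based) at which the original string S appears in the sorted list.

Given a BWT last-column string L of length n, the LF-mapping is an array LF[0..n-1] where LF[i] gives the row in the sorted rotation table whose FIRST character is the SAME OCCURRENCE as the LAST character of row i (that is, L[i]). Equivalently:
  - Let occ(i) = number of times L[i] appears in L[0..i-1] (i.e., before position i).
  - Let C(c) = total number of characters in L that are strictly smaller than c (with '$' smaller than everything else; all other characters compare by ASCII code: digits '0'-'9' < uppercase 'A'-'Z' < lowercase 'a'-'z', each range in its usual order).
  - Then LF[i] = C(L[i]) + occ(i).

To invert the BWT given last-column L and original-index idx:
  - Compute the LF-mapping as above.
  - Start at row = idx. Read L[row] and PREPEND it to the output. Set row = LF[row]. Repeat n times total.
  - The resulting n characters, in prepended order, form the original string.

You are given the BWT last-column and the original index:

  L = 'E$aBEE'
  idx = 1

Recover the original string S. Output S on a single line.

Answer: BEEaE$

Derivation:
LF mapping: 2 0 5 1 3 4
Walk LF starting at row 1, prepending L[row]:
  step 1: row=1, L[1]='$', prepend. Next row=LF[1]=0
  step 2: row=0, L[0]='E', prepend. Next row=LF[0]=2
  step 3: row=2, L[2]='a', prepend. Next row=LF[2]=5
  step 4: row=5, L[5]='E', prepend. Next row=LF[5]=4
  step 5: row=4, L[4]='E', prepend. Next row=LF[4]=3
  step 6: row=3, L[3]='B', prepend. Next row=LF[3]=1
Reversed output: BEEaE$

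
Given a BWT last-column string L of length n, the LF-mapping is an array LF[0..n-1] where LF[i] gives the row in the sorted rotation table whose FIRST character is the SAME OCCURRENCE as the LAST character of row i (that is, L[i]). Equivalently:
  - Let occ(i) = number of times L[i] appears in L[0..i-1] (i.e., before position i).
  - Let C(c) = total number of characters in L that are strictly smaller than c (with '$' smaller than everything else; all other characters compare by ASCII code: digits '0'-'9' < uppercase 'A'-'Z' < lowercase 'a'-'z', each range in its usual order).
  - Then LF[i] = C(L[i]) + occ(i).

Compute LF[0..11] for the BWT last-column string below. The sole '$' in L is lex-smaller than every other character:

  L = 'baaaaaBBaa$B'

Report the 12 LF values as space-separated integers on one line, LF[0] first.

Answer: 11 4 5 6 7 8 1 2 9 10 0 3

Derivation:
Char counts: '$':1, 'B':3, 'a':7, 'b':1
C (first-col start): C('$')=0, C('B')=1, C('a')=4, C('b')=11
L[0]='b': occ=0, LF[0]=C('b')+0=11+0=11
L[1]='a': occ=0, LF[1]=C('a')+0=4+0=4
L[2]='a': occ=1, LF[2]=C('a')+1=4+1=5
L[3]='a': occ=2, LF[3]=C('a')+2=4+2=6
L[4]='a': occ=3, LF[4]=C('a')+3=4+3=7
L[5]='a': occ=4, LF[5]=C('a')+4=4+4=8
L[6]='B': occ=0, LF[6]=C('B')+0=1+0=1
L[7]='B': occ=1, LF[7]=C('B')+1=1+1=2
L[8]='a': occ=5, LF[8]=C('a')+5=4+5=9
L[9]='a': occ=6, LF[9]=C('a')+6=4+6=10
L[10]='$': occ=0, LF[10]=C('$')+0=0+0=0
L[11]='B': occ=2, LF[11]=C('B')+2=1+2=3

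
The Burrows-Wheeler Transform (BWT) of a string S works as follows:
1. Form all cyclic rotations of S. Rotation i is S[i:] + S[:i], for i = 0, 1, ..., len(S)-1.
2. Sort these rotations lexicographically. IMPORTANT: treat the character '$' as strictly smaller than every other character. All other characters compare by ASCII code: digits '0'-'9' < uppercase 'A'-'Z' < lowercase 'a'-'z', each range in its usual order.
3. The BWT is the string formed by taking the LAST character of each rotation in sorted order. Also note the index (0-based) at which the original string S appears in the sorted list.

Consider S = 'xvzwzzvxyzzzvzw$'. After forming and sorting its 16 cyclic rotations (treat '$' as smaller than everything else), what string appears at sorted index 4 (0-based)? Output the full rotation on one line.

Answer: w$xvzwzzvxyzzzvz

Derivation:
All 16 rotations (rotation i = S[i:]+S[:i]):
  rot[0] = xvzwzzvxyzzzvzw$
  rot[1] = vzwzzvxyzzzvzw$x
  rot[2] = zwzzvxyzzzvzw$xv
  rot[3] = wzzvxyzzzvzw$xvz
  rot[4] = zzvxyzzzvzw$xvzw
  rot[5] = zvxyzzzvzw$xvzwz
  rot[6] = vxyzzzvzw$xvzwzz
  rot[7] = xyzzzvzw$xvzwzzv
  rot[8] = yzzzvzw$xvzwzzvx
  rot[9] = zzzvzw$xvzwzzvxy
  rot[10] = zzvzw$xvzwzzvxyz
  rot[11] = zvzw$xvzwzzvxyzz
  rot[12] = vzw$xvzwzzvxyzzz
  rot[13] = zw$xvzwzzvxyzzzv
  rot[14] = w$xvzwzzvxyzzzvz
  rot[15] = $xvzwzzvxyzzzvzw
Sorted (with $ < everything):
  sorted[0] = $xvzwzzvxyzzzvzw
  sorted[1] = vxyzzzvzw$xvzwzz
  sorted[2] = vzw$xvzwzzvxyzzz
  sorted[3] = vzwzzvxyzzzvzw$x
  sorted[4] = w$xvzwzzvxyzzzvz
  sorted[5] = wzzvxyzzzvzw$xvz
  sorted[6] = xvzwzzvxyzzzvzw$
  sorted[7] = xyzzzvzw$xvzwzzv
  sorted[8] = yzzzvzw$xvzwzzvx
  sorted[9] = zvxyzzzvzw$xvzwz
  sorted[10] = zvzw$xvzwzzvxyzz
  sorted[11] = zw$xvzwzzvxyzzzv
  sorted[12] = zwzzvxyzzzvzw$xv
  sorted[13] = zzvxyzzzvzw$xvzw
  sorted[14] = zzvzw$xvzwzzvxyz
  sorted[15] = zzzvzw$xvzwzzvxy
sorted[4] = w$xvzwzzvxyzzzvz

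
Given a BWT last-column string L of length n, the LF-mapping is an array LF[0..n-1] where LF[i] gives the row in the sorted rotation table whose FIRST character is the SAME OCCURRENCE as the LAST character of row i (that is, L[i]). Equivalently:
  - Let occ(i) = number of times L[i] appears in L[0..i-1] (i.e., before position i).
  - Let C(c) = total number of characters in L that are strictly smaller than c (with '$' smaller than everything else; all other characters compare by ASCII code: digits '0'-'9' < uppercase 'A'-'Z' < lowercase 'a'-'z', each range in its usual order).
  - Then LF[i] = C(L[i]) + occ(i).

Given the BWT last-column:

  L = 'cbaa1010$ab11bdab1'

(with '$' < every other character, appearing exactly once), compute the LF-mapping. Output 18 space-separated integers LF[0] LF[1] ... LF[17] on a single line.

Char counts: '$':1, '0':2, '1':5, 'a':4, 'b':4, 'c':1, 'd':1
C (first-col start): C('$')=0, C('0')=1, C('1')=3, C('a')=8, C('b')=12, C('c')=16, C('d')=17
L[0]='c': occ=0, LF[0]=C('c')+0=16+0=16
L[1]='b': occ=0, LF[1]=C('b')+0=12+0=12
L[2]='a': occ=0, LF[2]=C('a')+0=8+0=8
L[3]='a': occ=1, LF[3]=C('a')+1=8+1=9
L[4]='1': occ=0, LF[4]=C('1')+0=3+0=3
L[5]='0': occ=0, LF[5]=C('0')+0=1+0=1
L[6]='1': occ=1, LF[6]=C('1')+1=3+1=4
L[7]='0': occ=1, LF[7]=C('0')+1=1+1=2
L[8]='$': occ=0, LF[8]=C('$')+0=0+0=0
L[9]='a': occ=2, LF[9]=C('a')+2=8+2=10
L[10]='b': occ=1, LF[10]=C('b')+1=12+1=13
L[11]='1': occ=2, LF[11]=C('1')+2=3+2=5
L[12]='1': occ=3, LF[12]=C('1')+3=3+3=6
L[13]='b': occ=2, LF[13]=C('b')+2=12+2=14
L[14]='d': occ=0, LF[14]=C('d')+0=17+0=17
L[15]='a': occ=3, LF[15]=C('a')+3=8+3=11
L[16]='b': occ=3, LF[16]=C('b')+3=12+3=15
L[17]='1': occ=4, LF[17]=C('1')+4=3+4=7

Answer: 16 12 8 9 3 1 4 2 0 10 13 5 6 14 17 11 15 7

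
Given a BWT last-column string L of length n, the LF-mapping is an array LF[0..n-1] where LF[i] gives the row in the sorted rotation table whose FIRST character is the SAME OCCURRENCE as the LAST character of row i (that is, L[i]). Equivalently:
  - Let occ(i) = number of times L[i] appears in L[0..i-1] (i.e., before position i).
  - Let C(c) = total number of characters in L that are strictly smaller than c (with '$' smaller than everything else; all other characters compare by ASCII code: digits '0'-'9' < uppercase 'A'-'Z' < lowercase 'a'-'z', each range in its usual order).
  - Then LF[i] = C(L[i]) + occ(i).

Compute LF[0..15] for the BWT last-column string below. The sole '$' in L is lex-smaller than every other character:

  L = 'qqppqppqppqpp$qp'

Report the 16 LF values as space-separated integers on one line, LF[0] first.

Answer: 10 11 1 2 12 3 4 13 5 6 14 7 8 0 15 9

Derivation:
Char counts: '$':1, 'p':9, 'q':6
C (first-col start): C('$')=0, C('p')=1, C('q')=10
L[0]='q': occ=0, LF[0]=C('q')+0=10+0=10
L[1]='q': occ=1, LF[1]=C('q')+1=10+1=11
L[2]='p': occ=0, LF[2]=C('p')+0=1+0=1
L[3]='p': occ=1, LF[3]=C('p')+1=1+1=2
L[4]='q': occ=2, LF[4]=C('q')+2=10+2=12
L[5]='p': occ=2, LF[5]=C('p')+2=1+2=3
L[6]='p': occ=3, LF[6]=C('p')+3=1+3=4
L[7]='q': occ=3, LF[7]=C('q')+3=10+3=13
L[8]='p': occ=4, LF[8]=C('p')+4=1+4=5
L[9]='p': occ=5, LF[9]=C('p')+5=1+5=6
L[10]='q': occ=4, LF[10]=C('q')+4=10+4=14
L[11]='p': occ=6, LF[11]=C('p')+6=1+6=7
L[12]='p': occ=7, LF[12]=C('p')+7=1+7=8
L[13]='$': occ=0, LF[13]=C('$')+0=0+0=0
L[14]='q': occ=5, LF[14]=C('q')+5=10+5=15
L[15]='p': occ=8, LF[15]=C('p')+8=1+8=9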